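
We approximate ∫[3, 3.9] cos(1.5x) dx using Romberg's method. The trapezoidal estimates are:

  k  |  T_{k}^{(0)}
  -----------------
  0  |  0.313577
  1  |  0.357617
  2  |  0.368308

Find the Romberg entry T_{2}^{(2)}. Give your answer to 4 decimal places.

Richardson extrapolation on the trapezoidal column (denominator 4−1=3):
T_{1}^{(1)} = (4·0.357617 − 0.313577) / 3 = 0.372297
T_{2}^{(1)} = (4·0.368308 − 0.357617) / 3 = 0.371872
T_{2}^{(2)} = (16·0.371872 − 0.372297) / 15 = 0.371844

0.3718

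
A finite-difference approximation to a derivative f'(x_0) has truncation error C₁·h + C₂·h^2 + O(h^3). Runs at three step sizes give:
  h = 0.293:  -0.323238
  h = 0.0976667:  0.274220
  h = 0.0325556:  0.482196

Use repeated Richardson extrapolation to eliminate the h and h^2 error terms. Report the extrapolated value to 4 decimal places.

First eliminate the h term (factor 3^1 = 3):
  B₁ = (3·0.274220 − (-0.323238))/2 = 0.572949
  B₂ = (3·0.482196 − 0.274220)/2 = 0.586184
Then eliminate the h^2 term (factor 3^2 = 9):
  (9·0.586184 − 0.572949)/8 = 0.587838

0.5878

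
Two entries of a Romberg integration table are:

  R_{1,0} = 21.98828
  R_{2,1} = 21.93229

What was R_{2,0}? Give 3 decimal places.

21.946

From R_{2,1} = (4·R_{2,0} − R_{1,0})/3, solve for R_{2,0}:
4·R_{2,0} = 3·21.93229 + 21.98828 = 87.78515
R_{2,0} = 21.94629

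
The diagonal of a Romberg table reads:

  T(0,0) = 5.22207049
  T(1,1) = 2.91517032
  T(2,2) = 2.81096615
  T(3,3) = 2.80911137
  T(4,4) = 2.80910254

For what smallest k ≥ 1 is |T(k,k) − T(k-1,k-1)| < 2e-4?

k = 4

|T(1,1) − T(0,0)| = 2.30690017 ≥ 2e-4
|T(2,2) − T(1,1)| = 0.10420417 ≥ 2e-4
|T(3,3) − T(2,2)| = 0.00185478 ≥ 2e-4
|T(4,4) − T(3,3)| = 0.00000883 < 2e-4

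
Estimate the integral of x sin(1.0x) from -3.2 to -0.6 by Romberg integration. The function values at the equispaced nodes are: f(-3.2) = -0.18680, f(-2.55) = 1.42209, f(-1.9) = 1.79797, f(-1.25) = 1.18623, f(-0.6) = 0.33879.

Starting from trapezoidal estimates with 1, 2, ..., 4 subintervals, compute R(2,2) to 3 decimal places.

R(0,0) (trapezoid, 1 panel, h=2.6000): 0.19759
R(1,0) (trapezoid, 2 panels, h=1.3000): 2.43615
R(2,0) (trapezoid, 4 panels, h=0.6500): 2.91349
R(1,1) = 2.43615 + (2.43615 − 0.19759)/3 = 3.18234
R(2,1) = 2.91349 + (2.91349 − 2.43615)/3 = 3.07260
R(2,2) = 3.07260 + (3.07260 − 3.18234)/15 = 3.06528

3.065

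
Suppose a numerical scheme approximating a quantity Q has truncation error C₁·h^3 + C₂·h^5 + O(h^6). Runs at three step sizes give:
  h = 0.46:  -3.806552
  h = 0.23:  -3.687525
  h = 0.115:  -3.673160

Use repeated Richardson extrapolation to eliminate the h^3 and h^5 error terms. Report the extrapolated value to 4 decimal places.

-3.6711

First eliminate the h^3 term (factor 2^3 = 8):
  B₁ = (8·(-3.687525) − (-3.806552))/7 = -3.670521
  B₂ = (8·(-3.673160) − (-3.687525))/7 = -3.671108
Then eliminate the h^5 term (factor 2^5 = 32):
  (32·(-3.671108) − (-3.670521))/31 = -3.671127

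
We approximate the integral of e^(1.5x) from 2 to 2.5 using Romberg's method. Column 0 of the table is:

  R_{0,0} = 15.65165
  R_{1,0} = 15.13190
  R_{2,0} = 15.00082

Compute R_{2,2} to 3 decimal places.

14.957

R_{1,1} = (4·15.13190 − 15.65165) / 3 = 14.95865
R_{2,1} = 15.00082 + (15.00082 − 15.13190)/3 = 14.95713
R_{2,2} = (16·14.95713 − 14.95865) / 15 = 14.95703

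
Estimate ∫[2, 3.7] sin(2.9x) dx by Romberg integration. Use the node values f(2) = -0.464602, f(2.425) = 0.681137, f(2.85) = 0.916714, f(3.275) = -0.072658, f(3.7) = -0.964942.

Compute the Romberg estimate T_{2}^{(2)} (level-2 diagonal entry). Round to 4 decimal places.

T_{0}^{(0)} (trapezoid, 1 panel, h=1.7000): -1.215112
T_{1}^{(0)} (trapezoid, 2 panels, h=0.8500): 0.171651
T_{2}^{(0)} (trapezoid, 4 panels, h=0.4250): 0.344429
T_{1}^{(1)} = 0.171651 + (0.171651 − (-1.215112))/3 = 0.633905
T_{2}^{(1)} = 0.344429 + (0.344429 − 0.171651)/3 = 0.402022
T_{2}^{(2)} = 0.402022 + (0.402022 − 0.633905)/15 = 0.386563

0.3866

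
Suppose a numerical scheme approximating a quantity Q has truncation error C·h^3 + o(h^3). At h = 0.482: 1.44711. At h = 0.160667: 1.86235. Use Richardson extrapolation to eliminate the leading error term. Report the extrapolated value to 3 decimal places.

The leading error scales as h^3; refining by a factor of 3 reduces it by 3^3 = 27.
Extrapolated value = (27·A(h/3) − A(h)) / (27 − 1)
= (27·1.86235 − 1.44711) / 26
= 48.83634 / 26 = 1.87832

1.878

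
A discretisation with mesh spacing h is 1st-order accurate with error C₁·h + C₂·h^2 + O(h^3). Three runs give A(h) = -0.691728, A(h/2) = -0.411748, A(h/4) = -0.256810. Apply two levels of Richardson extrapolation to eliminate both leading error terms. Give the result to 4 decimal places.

First eliminate the h term (factor 2^1 = 2):
  B₁ = (2·(-0.411748) − (-0.691728))/1 = -0.131768
  B₂ = (2·(-0.256810) − (-0.411748))/1 = -0.101872
Then eliminate the h^2 term (factor 2^2 = 4):
  (4·(-0.101872) − (-0.131768))/3 = -0.091907

-0.0919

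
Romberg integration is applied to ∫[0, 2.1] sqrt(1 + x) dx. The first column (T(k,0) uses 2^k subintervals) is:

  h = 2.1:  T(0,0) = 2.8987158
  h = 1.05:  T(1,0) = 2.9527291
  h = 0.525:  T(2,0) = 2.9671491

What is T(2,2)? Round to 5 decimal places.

2.97204

T(1,1) = 2.9527291 + (2.9527291 − 2.8987158)/3 = 2.9707335
T(2,1) = 2.9671491 + (2.9671491 − 2.9527291)/3 = 2.9719558
T(2,2) = (16·2.9719558 − 2.9707335) / 15 = 2.9720373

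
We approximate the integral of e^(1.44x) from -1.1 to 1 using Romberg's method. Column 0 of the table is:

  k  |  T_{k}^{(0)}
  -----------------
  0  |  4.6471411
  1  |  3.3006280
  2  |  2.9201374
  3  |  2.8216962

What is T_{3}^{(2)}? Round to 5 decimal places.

2.78859

Richardson extrapolation on the trapezoidal column (denominator 4−1=3):
T_{2}^{(1)} = (4·2.9201374 − 3.3006280) / 3 = 2.7933072
T_{3}^{(1)} = 2.8216962 + (2.8216962 − 2.9201374)/3 = 2.7888825
T_{3}^{(2)} = (16·2.7888825 − 2.7933072) / 15 = 2.7885875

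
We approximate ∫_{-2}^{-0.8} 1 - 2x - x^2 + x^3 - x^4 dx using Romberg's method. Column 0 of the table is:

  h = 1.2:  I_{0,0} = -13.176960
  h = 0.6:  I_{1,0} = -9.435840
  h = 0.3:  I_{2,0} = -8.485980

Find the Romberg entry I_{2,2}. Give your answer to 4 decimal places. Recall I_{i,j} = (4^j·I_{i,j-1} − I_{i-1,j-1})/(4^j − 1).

I_{1,1} = -9.435840 + (-9.435840 − (-13.176960))/3 = -8.188800
I_{2,1} = (4·(-8.485980) − (-9.435840)) / 3 = -8.169360
I_{2,2} = -8.169360 + (-8.169360 − (-8.188800))/15 = -8.168064

-8.1681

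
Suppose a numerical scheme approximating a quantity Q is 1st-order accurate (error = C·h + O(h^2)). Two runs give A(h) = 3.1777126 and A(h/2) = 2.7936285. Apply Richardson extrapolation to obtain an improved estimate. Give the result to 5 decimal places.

2.40954

The leading error scales as h; refining by a factor of 2 reduces it by 2^1 = 2.
Extrapolated value = (2·A(h/2) − A(h)) / (2 − 1)
= (2·2.7936285 − 3.1777126) / 1
= 2.4095444 / 1 = 2.4095444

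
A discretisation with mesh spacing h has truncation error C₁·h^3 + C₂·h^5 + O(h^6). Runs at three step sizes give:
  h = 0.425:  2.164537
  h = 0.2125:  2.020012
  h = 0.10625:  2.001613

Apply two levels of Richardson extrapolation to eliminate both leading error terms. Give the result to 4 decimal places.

1.9990

First eliminate the h^3 term (factor 2^3 = 8):
  B₁ = (8·2.020012 − 2.164537)/7 = 1.999366
  B₂ = (8·2.001613 − 2.020012)/7 = 1.998985
Then eliminate the h^5 term (factor 2^5 = 32):
  (32·1.998985 − 1.999366)/31 = 1.998973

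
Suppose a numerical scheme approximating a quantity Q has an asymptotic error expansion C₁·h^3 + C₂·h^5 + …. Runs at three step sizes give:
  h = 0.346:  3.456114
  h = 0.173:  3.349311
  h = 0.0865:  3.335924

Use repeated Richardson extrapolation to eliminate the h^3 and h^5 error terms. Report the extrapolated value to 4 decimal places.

3.3340

First eliminate the h^3 term (factor 2^3 = 8):
  B₁ = (8·3.349311 − 3.456114)/7 = 3.334053
  B₂ = (8·3.335924 − 3.349311)/7 = 3.334012
Then eliminate the h^5 term (factor 2^5 = 32):
  (32·3.334012 − 3.334053)/31 = 3.334011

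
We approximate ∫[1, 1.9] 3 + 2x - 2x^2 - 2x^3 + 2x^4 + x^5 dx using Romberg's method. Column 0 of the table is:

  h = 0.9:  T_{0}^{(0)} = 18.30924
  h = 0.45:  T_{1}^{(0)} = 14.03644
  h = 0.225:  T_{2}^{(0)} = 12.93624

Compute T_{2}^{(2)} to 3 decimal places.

T_{1}^{(1)} = (4·14.03644 − 18.30924) / 3 = 12.61217
T_{2}^{(1)} = 12.93624 + (12.93624 − 14.03644)/3 = 12.56951
T_{2}^{(2)} = 12.56951 + (12.56951 − 12.61217)/15 = 12.56667

12.567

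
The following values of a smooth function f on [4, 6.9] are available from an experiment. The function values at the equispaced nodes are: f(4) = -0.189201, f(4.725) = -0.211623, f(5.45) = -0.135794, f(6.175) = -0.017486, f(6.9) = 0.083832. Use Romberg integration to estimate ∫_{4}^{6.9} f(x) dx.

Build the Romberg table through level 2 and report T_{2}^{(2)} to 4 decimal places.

-0.3125

T_{0}^{(0)} (trapezoid, 1 panel, h=2.9000): -0.152785
T_{1}^{(0)} (trapezoid, 2 panels, h=1.4500): -0.273294
T_{2}^{(0)} (trapezoid, 4 panels, h=0.7250): -0.302751
T_{1}^{(1)} = -0.273294 + (-0.273294 − (-0.152785))/3 = -0.313464
T_{2}^{(1)} = -0.302751 + (-0.302751 − (-0.273294))/3 = -0.312570
T_{2}^{(2)} = -0.312570 + (-0.312570 − (-0.313464))/15 = -0.312510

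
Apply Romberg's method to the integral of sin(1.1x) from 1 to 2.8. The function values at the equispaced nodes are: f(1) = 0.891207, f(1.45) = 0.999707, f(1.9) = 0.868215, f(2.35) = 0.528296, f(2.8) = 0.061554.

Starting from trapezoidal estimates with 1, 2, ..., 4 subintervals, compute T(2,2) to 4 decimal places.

T(0,0) (trapezoid, 1 panel, h=1.8000): 0.857485
T(1,0) (trapezoid, 2 panels, h=0.9000): 1.210136
T(2,0) (trapezoid, 4 panels, h=0.4500): 1.292669
T(1,1) = 1.210136 + (1.210136 − 0.857485)/3 = 1.327686
T(2,1) = 1.292669 + (1.292669 − 1.210136)/3 = 1.320180
T(2,2) = 1.320180 + (1.320180 − 1.327686)/15 = 1.319680

1.3197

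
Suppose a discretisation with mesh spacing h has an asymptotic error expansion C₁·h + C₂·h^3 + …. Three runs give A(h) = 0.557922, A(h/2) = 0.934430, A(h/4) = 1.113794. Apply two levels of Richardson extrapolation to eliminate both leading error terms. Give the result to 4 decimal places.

First eliminate the h term (factor 2^1 = 2):
  B₁ = (2·0.934430 − 0.557922)/1 = 1.310938
  B₂ = (2·1.113794 − 0.934430)/1 = 1.293158
Then eliminate the h^3 term (factor 2^3 = 8):
  (8·1.293158 − 1.310938)/7 = 1.290618

1.2906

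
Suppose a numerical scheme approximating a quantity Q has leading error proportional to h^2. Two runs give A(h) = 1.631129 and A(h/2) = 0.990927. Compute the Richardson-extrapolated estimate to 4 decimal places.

The leading error scales as h^2; refining by a factor of 2 reduces it by 2^2 = 4.
Extrapolated value = (4·A(h/2) − A(h)) / (4 − 1)
= (4·0.990927 − 1.631129) / 3
= 2.332579 / 3 = 0.777526

0.7775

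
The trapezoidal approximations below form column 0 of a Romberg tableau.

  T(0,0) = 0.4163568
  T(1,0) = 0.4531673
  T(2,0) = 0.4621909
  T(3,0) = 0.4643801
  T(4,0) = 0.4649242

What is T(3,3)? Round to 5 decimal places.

T(1,1) = 0.4531673 + (0.4531673 − 0.4163568)/3 = 0.4654375
T(2,1) = 0.4621909 + (0.4621909 − 0.4531673)/3 = 0.4651988
T(3,1) = (4·0.4643801 − 0.4621909) / 3 = 0.4651098
T(2,2) = 0.4651988 + (0.4651988 − 0.4654375)/15 = 0.4651829
T(3,2) = 0.4651098 + (0.4651098 − 0.4651988)/15 = 0.4651039
T(3,3) = (64·0.4651039 − 0.4651829) / 63 = 0.4651026

0.46510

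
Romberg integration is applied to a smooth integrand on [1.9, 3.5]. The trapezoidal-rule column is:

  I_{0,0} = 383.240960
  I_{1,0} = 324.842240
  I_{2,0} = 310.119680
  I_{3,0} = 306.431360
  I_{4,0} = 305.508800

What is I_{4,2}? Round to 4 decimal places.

I_{3,1} = (4·306.431360 − 310.119680) / 3 = 305.201920
I_{4,1} = 305.508800 + (305.508800 − 306.431360)/3 = 305.201280
I_{4,2} = (16·305.201280 − 305.201920) / 15 = 305.201237

305.2012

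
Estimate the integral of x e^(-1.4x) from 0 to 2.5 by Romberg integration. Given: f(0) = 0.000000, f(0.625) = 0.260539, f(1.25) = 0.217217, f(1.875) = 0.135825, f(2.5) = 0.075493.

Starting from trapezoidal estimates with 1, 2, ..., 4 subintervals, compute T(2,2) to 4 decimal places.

0.4394

T(0,0) (trapezoid, 1 panel, h=2.5000): 0.094366
T(1,0) (trapezoid, 2 panels, h=1.2500): 0.318704
T(2,0) (trapezoid, 4 panels, h=0.6250): 0.407080
T(1,1) = 0.318704 + (0.318704 − 0.094366)/3 = 0.393483
T(2,1) = 0.407080 + (0.407080 − 0.318704)/3 = 0.436539
T(2,2) = 0.436539 + (0.436539 − 0.393483)/15 = 0.439409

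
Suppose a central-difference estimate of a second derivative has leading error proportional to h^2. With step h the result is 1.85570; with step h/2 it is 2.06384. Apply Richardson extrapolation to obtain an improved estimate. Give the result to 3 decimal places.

2.133

Extrapolated value = (4·A(h/2) − A(h)) / (4 − 1)
= (4·2.06384 − 1.85570) / 3
= 6.39966 / 3 = 2.13322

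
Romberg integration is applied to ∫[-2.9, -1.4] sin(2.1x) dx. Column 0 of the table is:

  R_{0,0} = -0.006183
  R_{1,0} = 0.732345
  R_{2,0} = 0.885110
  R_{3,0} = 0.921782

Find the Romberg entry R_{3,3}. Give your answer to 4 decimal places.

0.9339

Richardson extrapolation on the trapezoidal column (denominator 4−1=3):
R_{1,1} = 0.732345 + (0.732345 − (-0.006183))/3 = 0.978521
R_{2,1} = (4·0.885110 − 0.732345) / 3 = 0.936032
R_{3,1} = (4·0.921782 − 0.885110) / 3 = 0.934006
R_{2,2} = 0.936032 + (0.936032 − 0.978521)/15 = 0.933199
R_{3,2} = (16·0.934006 − 0.936032) / 15 = 0.933871
R_{3,3} = (64·0.933871 − 0.933199) / 63 = 0.933882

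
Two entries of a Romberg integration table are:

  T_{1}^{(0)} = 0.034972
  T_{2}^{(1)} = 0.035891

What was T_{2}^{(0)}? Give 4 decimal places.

From T_{2}^{(1)} = (4·T_{2}^{(0)} − T_{1}^{(0)})/3, solve for T_{2}^{(0)}:
4·T_{2}^{(0)} = 3·0.035891 + 0.034972 = 0.142645
T_{2}^{(0)} = 0.035661

0.0357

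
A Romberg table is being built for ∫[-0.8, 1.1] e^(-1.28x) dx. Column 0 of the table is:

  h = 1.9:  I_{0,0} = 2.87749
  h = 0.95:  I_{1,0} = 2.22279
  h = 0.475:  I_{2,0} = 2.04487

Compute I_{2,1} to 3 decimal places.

1.986

Richardson extrapolation on the trapezoidal column (denominator 4−1=3):
I_{2,1} = 2.04487 + (2.04487 − 2.22279)/3 = 1.98556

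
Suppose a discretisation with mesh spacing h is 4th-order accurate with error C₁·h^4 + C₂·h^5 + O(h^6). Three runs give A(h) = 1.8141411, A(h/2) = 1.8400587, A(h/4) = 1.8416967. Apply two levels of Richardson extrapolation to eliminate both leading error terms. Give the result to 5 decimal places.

First eliminate the h^4 term (factor 2^4 = 16):
  B₁ = (16·1.8400587 − 1.8141411)/15 = 1.8417865
  B₂ = (16·1.8416967 − 1.8400587)/15 = 1.8418059
Then eliminate the h^5 term (factor 2^5 = 32):
  (32·1.8418059 − 1.8417865)/31 = 1.8418065

1.84181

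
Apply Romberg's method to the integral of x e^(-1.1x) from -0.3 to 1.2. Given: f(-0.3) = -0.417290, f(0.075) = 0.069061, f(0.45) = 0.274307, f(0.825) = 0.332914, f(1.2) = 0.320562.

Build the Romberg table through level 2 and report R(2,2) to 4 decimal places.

R(0,0) (trapezoid, 1 panel, h=1.5000): -0.072546
R(1,0) (trapezoid, 2 panels, h=0.7500): 0.169457
R(2,0) (trapezoid, 4 panels, h=0.3750): 0.235469
R(1,1) = 0.169457 + (0.169457 − (-0.072546))/3 = 0.250125
R(2,1) = 0.235469 + (0.235469 − 0.169457)/3 = 0.257473
R(2,2) = 0.257473 + (0.257473 − 0.250125)/15 = 0.257963

0.2580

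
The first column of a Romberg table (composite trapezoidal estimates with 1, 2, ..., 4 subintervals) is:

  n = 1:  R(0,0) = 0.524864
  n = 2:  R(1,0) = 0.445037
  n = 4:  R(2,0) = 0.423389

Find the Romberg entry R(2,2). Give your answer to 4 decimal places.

0.4160

Richardson extrapolation on the trapezoidal column (denominator 4−1=3):
R(1,1) = (4·0.445037 − 0.524864) / 3 = 0.418428
R(2,1) = 0.423389 + (0.423389 − 0.445037)/3 = 0.416173
R(2,2) = 0.416173 + (0.416173 − 0.418428)/15 = 0.416023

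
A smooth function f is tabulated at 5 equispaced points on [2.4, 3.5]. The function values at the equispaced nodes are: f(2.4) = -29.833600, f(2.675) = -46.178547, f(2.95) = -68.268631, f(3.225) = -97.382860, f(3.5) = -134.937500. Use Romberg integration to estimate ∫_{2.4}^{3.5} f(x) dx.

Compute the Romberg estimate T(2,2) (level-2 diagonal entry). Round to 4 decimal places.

-80.2583

T(0,0) (trapezoid, 1 panel, h=1.1000): -90.624105
T(1,0) (trapezoid, 2 panels, h=0.5500): -82.859800
T(2,0) (trapezoid, 4 panels, h=0.2750): -80.909287
T(1,1) = -82.859800 + (-82.859800 − (-90.624105))/3 = -80.271698
T(2,1) = -80.909287 + (-80.909287 − (-82.859800))/3 = -80.259116
T(2,2) = -80.259116 + (-80.259116 − (-80.271698))/15 = -80.258277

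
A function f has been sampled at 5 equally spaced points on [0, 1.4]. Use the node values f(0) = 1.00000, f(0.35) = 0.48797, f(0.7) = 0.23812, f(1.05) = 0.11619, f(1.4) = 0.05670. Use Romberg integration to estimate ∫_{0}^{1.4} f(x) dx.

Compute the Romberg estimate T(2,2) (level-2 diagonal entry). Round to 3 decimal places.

T(0,0) (trapezoid, 1 panel, h=1.4000): 0.73969
T(1,0) (trapezoid, 2 panels, h=0.7000): 0.53653
T(2,0) (trapezoid, 4 panels, h=0.3500): 0.47972
T(1,1) = 0.53653 + (0.53653 − 0.73969)/3 = 0.46881
T(2,1) = 0.47972 + (0.47972 − 0.53653)/3 = 0.46078
T(2,2) = 0.46078 + (0.46078 − 0.46881)/15 = 0.46024

0.460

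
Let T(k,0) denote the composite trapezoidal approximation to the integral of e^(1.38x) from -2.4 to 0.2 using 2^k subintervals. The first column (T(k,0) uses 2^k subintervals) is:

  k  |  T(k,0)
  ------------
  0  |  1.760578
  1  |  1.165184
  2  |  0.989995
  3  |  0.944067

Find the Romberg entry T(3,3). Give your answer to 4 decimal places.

Richardson extrapolation on the trapezoidal column (denominator 4−1=3):
T(1,1) = (4·1.165184 − 1.760578) / 3 = 0.966719
T(2,1) = 0.989995 + (0.989995 − 1.165184)/3 = 0.931599
T(3,1) = 0.944067 + (0.944067 − 0.989995)/3 = 0.928758
T(2,2) = 0.931599 + (0.931599 − 0.966719)/15 = 0.929258
T(3,2) = 0.928758 + (0.928758 − 0.931599)/15 = 0.928569
T(3,3) = 0.928569 + (0.928569 − 0.929258)/63 = 0.928558

0.9286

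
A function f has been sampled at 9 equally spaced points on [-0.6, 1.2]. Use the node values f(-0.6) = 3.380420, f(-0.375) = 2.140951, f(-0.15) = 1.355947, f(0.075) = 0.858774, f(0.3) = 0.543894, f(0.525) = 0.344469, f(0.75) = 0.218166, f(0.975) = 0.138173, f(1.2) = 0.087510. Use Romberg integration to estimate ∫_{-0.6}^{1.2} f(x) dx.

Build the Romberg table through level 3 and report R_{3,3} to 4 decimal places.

1.6221

R_{0,0} (trapezoid, 1 panel, h=1.8000): 3.121137
R_{1,0} (trapezoid, 2 panels, h=0.9000): 2.050073
R_{2,0} (trapezoid, 4 panels, h=0.4500): 1.733387
R_{3,0} (trapezoid, 8 panels, h=0.2250): 1.650226
R_{1,1} = 2.050073 + (2.050073 − 3.121137)/3 = 1.693052
R_{2,1} = 1.733387 + (1.733387 − 2.050073)/3 = 1.627825
R_{3,1} = 1.650226 + (1.650226 − 1.733387)/3 = 1.622506
R_{2,2} = 1.627825 + (1.627825 − 1.693052)/15 = 1.623477
R_{3,2} = 1.622506 + (1.622506 − 1.627825)/15 = 1.622151
R_{3,3} = 1.622151 + (1.622151 − 1.623477)/63 = 1.622130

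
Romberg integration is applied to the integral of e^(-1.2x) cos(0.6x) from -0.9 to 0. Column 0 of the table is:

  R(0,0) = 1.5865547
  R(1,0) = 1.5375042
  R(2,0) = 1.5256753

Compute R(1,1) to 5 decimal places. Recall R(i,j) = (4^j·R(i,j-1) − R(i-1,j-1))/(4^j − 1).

R(1,1) = (4·1.5375042 − 1.5865547) / 3 = 1.5211540

1.52115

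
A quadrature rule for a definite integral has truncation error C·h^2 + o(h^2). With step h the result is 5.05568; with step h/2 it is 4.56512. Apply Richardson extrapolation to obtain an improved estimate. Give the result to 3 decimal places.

4.402

The leading error scales as h^2; refining by a factor of 2 reduces it by 2^2 = 4.
Extrapolated value = (4·A(h/2) − A(h)) / (4 − 1)
= (4·4.56512 − 5.05568) / 3
= 13.20480 / 3 = 4.40160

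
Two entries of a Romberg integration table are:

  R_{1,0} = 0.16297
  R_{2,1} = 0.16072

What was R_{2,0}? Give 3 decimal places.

From R_{2,1} = (4·R_{2,0} − R_{1,0})/3, solve for R_{2,0}:
4·R_{2,0} = 3·0.16072 + 0.16297 = 0.64513
R_{2,0} = 0.16128

0.161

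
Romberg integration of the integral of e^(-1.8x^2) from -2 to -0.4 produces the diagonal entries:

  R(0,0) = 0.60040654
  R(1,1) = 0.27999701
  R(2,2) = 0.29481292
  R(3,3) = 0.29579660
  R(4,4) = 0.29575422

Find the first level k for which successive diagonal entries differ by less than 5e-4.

k = 4

|R(1,1) − R(0,0)| = 0.32040953 ≥ 5e-4
|R(2,2) − R(1,1)| = 0.01481591 ≥ 5e-4
|R(3,3) − R(2,2)| = 0.00098368 ≥ 5e-4
|R(4,4) − R(3,3)| = 0.00004238 < 5e-4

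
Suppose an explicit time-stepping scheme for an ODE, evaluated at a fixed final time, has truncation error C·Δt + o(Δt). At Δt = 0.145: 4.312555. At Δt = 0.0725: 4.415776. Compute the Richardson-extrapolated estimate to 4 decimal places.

4.5190

Extrapolated value = (2·A(Δt/2) − A(Δt)) / (2 − 1)
= (2·4.415776 − 4.312555) / 1
= 4.518997 / 1 = 4.518997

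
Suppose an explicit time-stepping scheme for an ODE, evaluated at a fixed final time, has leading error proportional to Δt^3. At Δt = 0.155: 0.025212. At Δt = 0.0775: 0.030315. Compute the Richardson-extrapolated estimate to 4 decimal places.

0.0310

Extrapolated value = (8·A(Δt/2) − A(Δt)) / (8 − 1)
= (8·0.030315 − 0.025212) / 7
= 0.217308 / 7 = 0.031044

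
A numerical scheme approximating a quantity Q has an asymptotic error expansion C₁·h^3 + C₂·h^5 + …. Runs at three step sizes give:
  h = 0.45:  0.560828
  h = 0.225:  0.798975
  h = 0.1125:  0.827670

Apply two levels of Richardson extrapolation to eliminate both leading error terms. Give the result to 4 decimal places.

First eliminate the h^3 term (factor 2^3 = 8):
  B₁ = (8·0.798975 − 0.560828)/7 = 0.832996
  B₂ = (8·0.827670 − 0.798975)/7 = 0.831769
Then eliminate the h^5 term (factor 2^5 = 32):
  (32·0.831769 − 0.832996)/31 = 0.831729

0.8317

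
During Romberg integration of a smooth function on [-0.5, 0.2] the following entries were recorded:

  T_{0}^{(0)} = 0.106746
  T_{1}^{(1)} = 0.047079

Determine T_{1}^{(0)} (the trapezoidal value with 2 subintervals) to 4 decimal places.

From T_{1}^{(1)} = (4·T_{1}^{(0)} − T_{0}^{(0)})/3, solve for T_{1}^{(0)}:
4·T_{1}^{(0)} = 3·0.047079 + 0.106746 = 0.247983
T_{1}^{(0)} = 0.061996

0.0620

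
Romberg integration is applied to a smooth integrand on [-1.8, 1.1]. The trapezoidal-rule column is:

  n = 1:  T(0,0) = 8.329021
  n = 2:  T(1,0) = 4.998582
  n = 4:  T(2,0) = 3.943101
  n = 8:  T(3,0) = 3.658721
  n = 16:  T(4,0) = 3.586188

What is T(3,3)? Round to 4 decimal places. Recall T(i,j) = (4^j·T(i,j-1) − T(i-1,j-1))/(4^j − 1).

Richardson extrapolation on the trapezoidal column (denominator 4−1=3):
T(1,1) = (4·4.998582 − 8.329021) / 3 = 3.888436
T(2,1) = (4·3.943101 − 4.998582) / 3 = 3.591274
T(3,1) = 3.658721 + (3.658721 − 3.943101)/3 = 3.563928
T(2,2) = 3.591274 + (3.591274 − 3.888436)/15 = 3.571463
T(3,2) = 3.563928 + (3.563928 − 3.591274)/15 = 3.562105
T(3,3) = 3.562105 + (3.562105 − 3.571463)/63 = 3.561956

3.5620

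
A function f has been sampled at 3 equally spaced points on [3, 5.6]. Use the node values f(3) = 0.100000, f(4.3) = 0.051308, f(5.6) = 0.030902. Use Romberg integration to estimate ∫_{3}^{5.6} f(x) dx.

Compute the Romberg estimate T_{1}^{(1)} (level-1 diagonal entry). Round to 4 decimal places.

T_{0}^{(0)} (trapezoid, 1 panel, h=2.6000): 0.170173
T_{1}^{(0)} (trapezoid, 2 panels, h=1.3000): 0.151787
T_{1}^{(1)} = 0.151787 + (0.151787 − 0.170173)/3 = 0.145658

0.1457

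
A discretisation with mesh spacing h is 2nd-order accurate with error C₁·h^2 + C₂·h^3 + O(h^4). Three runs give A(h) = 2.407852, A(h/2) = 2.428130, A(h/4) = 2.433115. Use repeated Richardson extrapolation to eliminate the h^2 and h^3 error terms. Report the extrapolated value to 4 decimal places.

2.4348

First eliminate the h^2 term (factor 2^2 = 4):
  B₁ = (4·2.428130 − 2.407852)/3 = 2.434889
  B₂ = (4·2.433115 − 2.428130)/3 = 2.434777
Then eliminate the h^3 term (factor 2^3 = 8):
  (8·2.434777 − 2.434889)/7 = 2.434761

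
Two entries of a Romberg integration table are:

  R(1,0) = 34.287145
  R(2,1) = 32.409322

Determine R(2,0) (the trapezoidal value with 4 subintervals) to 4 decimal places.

32.8788

From R(2,1) = (4·R(2,0) − R(1,0))/3, solve for R(2,0):
4·R(2,0) = 3·32.409322 + 34.287145 = 131.515111
R(2,0) = 32.878778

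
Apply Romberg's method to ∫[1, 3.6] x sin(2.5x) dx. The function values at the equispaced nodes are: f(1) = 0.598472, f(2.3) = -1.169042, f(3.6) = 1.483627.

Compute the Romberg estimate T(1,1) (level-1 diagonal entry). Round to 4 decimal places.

-1.1241

T(0,0) (trapezoid, 1 panel, h=2.6000): 2.706729
T(1,0) (trapezoid, 2 panels, h=1.3000): -0.166390
T(1,1) = -0.166390 + (-0.166390 − 2.706729)/3 = -1.124096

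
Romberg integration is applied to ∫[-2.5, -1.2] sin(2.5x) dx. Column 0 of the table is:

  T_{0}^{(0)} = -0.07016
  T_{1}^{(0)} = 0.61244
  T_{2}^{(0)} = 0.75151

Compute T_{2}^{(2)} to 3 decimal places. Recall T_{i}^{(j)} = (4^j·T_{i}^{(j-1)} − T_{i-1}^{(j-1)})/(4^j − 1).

Richardson extrapolation on the trapezoidal column (denominator 4−1=3):
T_{1}^{(1)} = (4·0.61244 − (-0.07016)) / 3 = 0.83997
T_{2}^{(1)} = (4·0.75151 − 0.61244) / 3 = 0.79787
T_{2}^{(2)} = (16·0.79787 − 0.83997) / 15 = 0.79506

0.795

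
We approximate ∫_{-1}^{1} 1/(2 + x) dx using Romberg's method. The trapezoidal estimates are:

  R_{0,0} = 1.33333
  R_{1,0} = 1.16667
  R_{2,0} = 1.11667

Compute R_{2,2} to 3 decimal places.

Richardson extrapolation on the trapezoidal column (denominator 4−1=3):
R_{1,1} = (4·1.16667 − 1.33333) / 3 = 1.11112
R_{2,1} = (4·1.11667 − 1.16667) / 3 = 1.10000
R_{2,2} = (16·1.10000 − 1.11112) / 15 = 1.09926
(Column j=1 coincides with Simpson's rule on the same nodes.)

1.099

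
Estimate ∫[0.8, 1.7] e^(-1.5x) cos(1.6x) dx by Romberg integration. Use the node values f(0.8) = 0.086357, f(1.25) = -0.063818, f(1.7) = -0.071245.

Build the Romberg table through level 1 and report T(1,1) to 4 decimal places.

T(0,0) (trapezoid, 1 panel, h=0.9000): 0.006800
T(1,0) (trapezoid, 2 panels, h=0.4500): -0.025318
T(1,1) = -0.025318 + (-0.025318 − 0.006800)/3 = -0.036024

-0.0360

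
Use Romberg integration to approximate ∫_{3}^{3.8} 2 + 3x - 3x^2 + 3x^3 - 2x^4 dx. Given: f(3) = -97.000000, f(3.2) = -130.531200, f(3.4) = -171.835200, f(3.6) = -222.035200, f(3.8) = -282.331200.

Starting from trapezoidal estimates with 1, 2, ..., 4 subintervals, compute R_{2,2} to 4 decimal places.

-142.2175

R_{0,0} (trapezoid, 1 panel, h=0.8000): -151.732480
R_{1,0} (trapezoid, 2 panels, h=0.4000): -144.600320
R_{2,0} (trapezoid, 4 panels, h=0.2000): -142.813440
R_{1,1} = -144.600320 + (-144.600320 − (-151.732480))/3 = -142.222933
R_{2,1} = -142.813440 + (-142.813440 − (-144.600320))/3 = -142.217813
R_{2,2} = -142.217813 + (-142.217813 − (-142.222933))/15 = -142.217472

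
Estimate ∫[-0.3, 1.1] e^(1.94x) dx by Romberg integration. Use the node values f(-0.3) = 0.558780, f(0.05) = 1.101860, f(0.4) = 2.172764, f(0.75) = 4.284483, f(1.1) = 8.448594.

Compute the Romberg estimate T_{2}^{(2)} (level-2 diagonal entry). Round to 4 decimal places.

T_{0}^{(0)} (trapezoid, 1 panel, h=1.4000): 6.305162
T_{1}^{(0)} (trapezoid, 2 panels, h=0.7000): 4.673516
T_{2}^{(0)} (trapezoid, 4 panels, h=0.3500): 4.221978
T_{1}^{(1)} = 4.673516 + (4.673516 − 6.305162)/3 = 4.129634
T_{2}^{(1)} = 4.221978 + (4.221978 − 4.673516)/3 = 4.071465
T_{2}^{(2)} = 4.071465 + (4.071465 − 4.129634)/15 = 4.067587

4.0676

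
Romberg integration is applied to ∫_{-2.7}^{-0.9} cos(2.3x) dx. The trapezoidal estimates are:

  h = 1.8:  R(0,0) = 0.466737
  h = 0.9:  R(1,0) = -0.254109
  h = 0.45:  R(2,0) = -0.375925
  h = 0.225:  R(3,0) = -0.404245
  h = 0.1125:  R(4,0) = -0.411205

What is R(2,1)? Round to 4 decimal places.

-0.4165

Richardson extrapolation on the trapezoidal column (denominator 4−1=3):
R(2,1) = -0.375925 + (-0.375925 − (-0.254109))/3 = -0.416530
(Column j=1 coincides with Simpson's rule on the same nodes.)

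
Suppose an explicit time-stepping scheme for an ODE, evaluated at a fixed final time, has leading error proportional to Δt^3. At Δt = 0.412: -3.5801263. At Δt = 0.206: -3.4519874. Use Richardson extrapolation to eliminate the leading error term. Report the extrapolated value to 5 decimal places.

The leading error scales as Δt^3; refining by a factor of 2 reduces it by 2^3 = 8.
Extrapolated value = (8·A(Δt/2) − A(Δt)) / (8 − 1)
= (8·(-3.4519874) − (-3.5801263)) / 7
= -24.0357729 / 7 = -3.4336818

-3.43368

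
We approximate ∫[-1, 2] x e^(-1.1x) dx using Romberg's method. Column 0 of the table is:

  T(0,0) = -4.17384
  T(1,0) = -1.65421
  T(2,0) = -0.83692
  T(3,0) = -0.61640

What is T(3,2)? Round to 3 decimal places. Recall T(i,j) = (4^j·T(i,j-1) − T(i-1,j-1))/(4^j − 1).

-0.541

T(2,1) = -0.83692 + (-0.83692 − (-1.65421))/3 = -0.56449
T(3,1) = -0.61640 + (-0.61640 − (-0.83692))/3 = -0.54289
T(3,2) = (16·(-0.54289) − (-0.56449)) / 15 = -0.54145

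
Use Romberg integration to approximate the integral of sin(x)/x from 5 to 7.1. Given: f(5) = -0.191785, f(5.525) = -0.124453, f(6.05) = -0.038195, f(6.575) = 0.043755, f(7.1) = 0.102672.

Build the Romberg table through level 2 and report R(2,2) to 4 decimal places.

R(0,0) (trapezoid, 1 panel, h=2.1000): -0.093569
R(1,0) (trapezoid, 2 panels, h=1.0500): -0.086889
R(2,0) (trapezoid, 4 panels, h=0.5250): -0.085811
R(1,1) = -0.086889 + (-0.086889 − (-0.093569))/3 = -0.084662
R(2,1) = -0.085811 + (-0.085811 − (-0.086889))/3 = -0.085452
R(2,2) = -0.085452 + (-0.085452 − (-0.084662))/15 = -0.085505

-0.0855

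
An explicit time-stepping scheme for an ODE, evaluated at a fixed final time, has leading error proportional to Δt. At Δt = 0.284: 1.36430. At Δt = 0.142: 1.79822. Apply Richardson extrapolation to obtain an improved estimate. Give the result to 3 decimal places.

2.232

Extrapolated value = (2·A(Δt/2) − A(Δt)) / (2 − 1)
= (2·1.79822 − 1.36430) / 1
= 2.23214 / 1 = 2.23214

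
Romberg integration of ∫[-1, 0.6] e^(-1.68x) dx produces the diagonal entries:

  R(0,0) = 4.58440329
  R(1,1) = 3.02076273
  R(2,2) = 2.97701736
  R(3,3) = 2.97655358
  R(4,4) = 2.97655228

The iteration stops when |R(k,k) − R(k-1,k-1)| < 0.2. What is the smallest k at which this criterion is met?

|R(1,1) − R(0,0)| = 1.56364056 ≥ 0.2
|R(2,2) − R(1,1)| = 0.04374537 < 0.2

k = 2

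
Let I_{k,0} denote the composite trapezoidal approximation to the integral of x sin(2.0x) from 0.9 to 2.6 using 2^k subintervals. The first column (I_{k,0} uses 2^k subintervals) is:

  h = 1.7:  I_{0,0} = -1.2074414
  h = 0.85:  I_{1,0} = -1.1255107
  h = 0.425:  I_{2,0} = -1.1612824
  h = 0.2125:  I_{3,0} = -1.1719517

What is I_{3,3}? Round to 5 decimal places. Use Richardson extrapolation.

-1.17562

Richardson extrapolation on the trapezoidal column (denominator 4−1=3):
I_{1,1} = (4·(-1.1255107) − (-1.2074414)) / 3 = -1.0982005
I_{2,1} = -1.1612824 + (-1.1612824 − (-1.1255107))/3 = -1.1732063
I_{3,1} = -1.1719517 + (-1.1719517 − (-1.1612824))/3 = -1.1755081
I_{2,2} = -1.1732063 + (-1.1732063 − (-1.0982005))/15 = -1.1782067
I_{3,2} = -1.1755081 + (-1.1755081 − (-1.1732063))/15 = -1.1756616
I_{3,3} = -1.1756616 + (-1.1756616 − (-1.1782067))/63 = -1.1756212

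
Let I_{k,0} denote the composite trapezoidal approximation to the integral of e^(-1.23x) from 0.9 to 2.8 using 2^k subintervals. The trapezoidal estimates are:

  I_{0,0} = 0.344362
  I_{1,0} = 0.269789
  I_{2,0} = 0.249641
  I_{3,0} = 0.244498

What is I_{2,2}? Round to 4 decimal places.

I_{1,1} = (4·0.269789 − 0.344362) / 3 = 0.244931
I_{2,1} = (4·0.249641 − 0.269789) / 3 = 0.242925
I_{2,2} = (16·0.242925 − 0.244931) / 15 = 0.242791

0.2428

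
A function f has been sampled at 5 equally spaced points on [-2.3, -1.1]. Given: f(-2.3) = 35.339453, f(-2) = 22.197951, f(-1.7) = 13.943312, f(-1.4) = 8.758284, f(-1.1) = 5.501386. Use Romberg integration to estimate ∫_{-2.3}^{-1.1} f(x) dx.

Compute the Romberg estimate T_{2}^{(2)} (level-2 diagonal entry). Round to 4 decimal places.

19.2507

T_{0}^{(0)} (trapezoid, 1 panel, h=1.2000): 24.504503
T_{1}^{(0)} (trapezoid, 2 panels, h=0.6000): 20.618239
T_{2}^{(0)} (trapezoid, 4 panels, h=0.3000): 19.595990
T_{1}^{(1)} = 20.618239 + (20.618239 − 24.504503)/3 = 19.322818
T_{2}^{(1)} = 19.595990 + (19.595990 − 20.618239)/3 = 19.255240
T_{2}^{(2)} = 19.255240 + (19.255240 − 19.322818)/15 = 19.250735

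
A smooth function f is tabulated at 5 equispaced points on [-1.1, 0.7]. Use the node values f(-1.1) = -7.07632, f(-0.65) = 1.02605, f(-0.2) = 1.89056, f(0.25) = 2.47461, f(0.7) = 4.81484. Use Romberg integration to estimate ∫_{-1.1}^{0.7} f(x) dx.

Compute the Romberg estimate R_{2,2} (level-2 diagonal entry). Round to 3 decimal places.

R_{0,0} (trapezoid, 1 panel, h=1.8000): -2.03533
R_{1,0} (trapezoid, 2 panels, h=0.9000): 0.68384
R_{2,0} (trapezoid, 4 panels, h=0.4500): 1.91722
R_{1,1} = 0.68384 + (0.68384 − (-2.03533))/3 = 1.59023
R_{2,1} = 1.91722 + (1.91722 − 0.68384)/3 = 2.32835
R_{2,2} = 2.32835 + (2.32835 − 1.59023)/15 = 2.37756

2.378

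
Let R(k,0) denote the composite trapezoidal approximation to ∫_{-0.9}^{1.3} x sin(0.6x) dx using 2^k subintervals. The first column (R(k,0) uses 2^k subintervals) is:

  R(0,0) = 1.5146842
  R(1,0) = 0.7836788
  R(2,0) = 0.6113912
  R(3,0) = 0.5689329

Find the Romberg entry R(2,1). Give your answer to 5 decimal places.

0.55396

R(2,1) = (4·0.6113912 − 0.7836788) / 3 = 0.5539620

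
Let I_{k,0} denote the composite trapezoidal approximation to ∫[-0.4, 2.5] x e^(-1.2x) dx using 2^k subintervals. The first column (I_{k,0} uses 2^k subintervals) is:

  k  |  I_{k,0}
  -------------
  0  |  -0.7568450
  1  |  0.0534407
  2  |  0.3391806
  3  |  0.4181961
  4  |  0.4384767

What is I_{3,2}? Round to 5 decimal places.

0.44521

I_{2,1} = (4·0.3391806 − 0.0534407) / 3 = 0.4344272
I_{3,1} = (4·0.4181961 − 0.3391806) / 3 = 0.4445346
I_{3,2} = (16·0.4445346 − 0.4344272) / 15 = 0.4452084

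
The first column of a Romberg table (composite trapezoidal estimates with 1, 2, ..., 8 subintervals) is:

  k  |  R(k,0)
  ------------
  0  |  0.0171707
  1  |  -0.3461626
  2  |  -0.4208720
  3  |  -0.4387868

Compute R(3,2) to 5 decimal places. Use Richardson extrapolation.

Richardson extrapolation on the trapezoidal column (denominator 4−1=3):
R(2,1) = (4·(-0.4208720) − (-0.3461626)) / 3 = -0.4457751
R(3,1) = (4·(-0.4387868) − (-0.4208720)) / 3 = -0.4447584
R(3,2) = -0.4447584 + (-0.4447584 − (-0.4457751))/15 = -0.4446906

-0.44469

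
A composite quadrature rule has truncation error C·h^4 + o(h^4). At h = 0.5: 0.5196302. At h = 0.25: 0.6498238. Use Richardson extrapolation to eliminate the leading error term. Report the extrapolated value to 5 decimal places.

0.65850

The leading error scales as h^4; refining by a factor of 2 reduces it by 2^4 = 16.
Extrapolated value = (16·A(h/2) − A(h)) / (16 − 1)
= (16·0.6498238 − 0.5196302) / 15
= 9.8775506 / 15 = 0.6585034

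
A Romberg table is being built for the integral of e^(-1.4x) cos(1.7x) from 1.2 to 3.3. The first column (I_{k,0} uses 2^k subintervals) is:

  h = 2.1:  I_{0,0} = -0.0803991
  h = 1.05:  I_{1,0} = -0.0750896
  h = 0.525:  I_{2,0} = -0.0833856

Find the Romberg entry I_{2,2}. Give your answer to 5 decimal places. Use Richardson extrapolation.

I_{1,1} = -0.0750896 + (-0.0750896 − (-0.0803991))/3 = -0.0733198
I_{2,1} = -0.0833856 + (-0.0833856 − (-0.0750896))/3 = -0.0861509
I_{2,2} = -0.0861509 + (-0.0861509 − (-0.0733198))/15 = -0.0870063
(Column j=1 coincides with Simpson's rule on the same nodes.)

-0.08701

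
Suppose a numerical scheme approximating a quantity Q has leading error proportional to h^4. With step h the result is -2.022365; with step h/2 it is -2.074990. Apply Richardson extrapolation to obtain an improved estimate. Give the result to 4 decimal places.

The leading error scales as h^4; refining by a factor of 2 reduces it by 2^4 = 16.
Extrapolated value = (16·A(h/2) − A(h)) / (16 − 1)
= (16·(-2.074990) − (-2.022365)) / 15
= -31.177475 / 15 = -2.078498

-2.0785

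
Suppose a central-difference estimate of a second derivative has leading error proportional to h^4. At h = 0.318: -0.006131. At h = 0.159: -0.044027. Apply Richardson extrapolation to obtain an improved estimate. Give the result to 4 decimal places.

The leading error scales as h^4; refining by a factor of 2 reduces it by 2^4 = 16.
Extrapolated value = (16·A(h/2) − A(h)) / (16 − 1)
= (16·(-0.044027) − (-0.006131)) / 15
= -0.698301 / 15 = -0.046553

-0.0466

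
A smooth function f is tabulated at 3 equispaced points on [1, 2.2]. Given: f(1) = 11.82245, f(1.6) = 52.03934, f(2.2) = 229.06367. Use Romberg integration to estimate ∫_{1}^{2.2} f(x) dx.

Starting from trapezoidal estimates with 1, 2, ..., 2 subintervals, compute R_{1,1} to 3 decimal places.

R_{0,0} (trapezoid, 1 panel, h=1.2000): 144.53167
R_{1,0} (trapezoid, 2 panels, h=0.6000): 103.48944
R_{1,1} = 103.48944 + (103.48944 − 144.53167)/3 = 89.80870

89.809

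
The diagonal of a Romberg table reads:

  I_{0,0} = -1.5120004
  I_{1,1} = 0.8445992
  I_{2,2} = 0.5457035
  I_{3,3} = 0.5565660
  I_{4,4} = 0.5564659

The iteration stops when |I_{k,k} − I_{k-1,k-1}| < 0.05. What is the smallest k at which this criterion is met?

|I_{1,1} − I_{0,0}| = 2.3565996 ≥ 0.05
|I_{2,2} − I_{1,1}| = 0.2988957 ≥ 0.05
|I_{3,3} − I_{2,2}| = 0.0108625 < 0.05

k = 3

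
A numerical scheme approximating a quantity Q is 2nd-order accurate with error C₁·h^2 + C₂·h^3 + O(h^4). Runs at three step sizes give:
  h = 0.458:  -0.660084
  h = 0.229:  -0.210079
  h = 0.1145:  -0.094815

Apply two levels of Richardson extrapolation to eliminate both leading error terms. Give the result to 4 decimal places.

-0.0559

First eliminate the h^2 term (factor 2^2 = 4):
  B₁ = (4·(-0.210079) − (-0.660084))/3 = -0.060077
  B₂ = (4·(-0.094815) − (-0.210079))/3 = -0.056394
Then eliminate the h^3 term (factor 2^3 = 8):
  (8·(-0.056394) − (-0.060077))/7 = -0.055868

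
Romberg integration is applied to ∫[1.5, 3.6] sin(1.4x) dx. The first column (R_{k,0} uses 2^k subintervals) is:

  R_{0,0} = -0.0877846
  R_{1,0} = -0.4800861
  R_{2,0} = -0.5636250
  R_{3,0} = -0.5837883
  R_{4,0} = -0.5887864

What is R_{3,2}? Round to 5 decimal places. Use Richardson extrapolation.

Richardson extrapolation on the trapezoidal column (denominator 4−1=3):
R_{2,1} = -0.5636250 + (-0.5636250 − (-0.4800861))/3 = -0.5914713
R_{3,1} = (4·(-0.5837883) − (-0.5636250)) / 3 = -0.5905094
R_{3,2} = -0.5905094 + (-0.5905094 − (-0.5914713))/15 = -0.5904453

-0.59045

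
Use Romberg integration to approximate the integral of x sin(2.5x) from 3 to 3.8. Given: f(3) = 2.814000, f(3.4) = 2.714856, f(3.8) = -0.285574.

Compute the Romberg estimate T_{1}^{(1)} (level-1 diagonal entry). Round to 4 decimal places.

T_{0}^{(0)} (trapezoid, 1 panel, h=0.8000): 1.011370
T_{1}^{(0)} (trapezoid, 2 panels, h=0.4000): 1.591628
T_{1}^{(1)} = 1.591628 + (1.591628 − 1.011370)/3 = 1.785047

1.7850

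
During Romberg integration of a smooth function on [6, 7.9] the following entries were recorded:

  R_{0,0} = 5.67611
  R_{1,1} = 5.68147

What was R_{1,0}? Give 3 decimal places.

5.680

From R_{1,1} = (4·R_{1,0} − R_{0,0})/3, solve for R_{1,0}:
4·R_{1,0} = 3·5.68147 + 5.67611 = 22.72052
R_{1,0} = 5.68013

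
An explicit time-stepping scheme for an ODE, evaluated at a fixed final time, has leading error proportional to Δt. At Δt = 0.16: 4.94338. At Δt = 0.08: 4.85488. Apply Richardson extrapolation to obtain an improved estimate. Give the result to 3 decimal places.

4.766

The leading error scales as Δt; refining by a factor of 2 reduces it by 2^1 = 2.
Extrapolated value = (2·A(Δt/2) − A(Δt)) / (2 − 1)
= (2·4.85488 − 4.94338) / 1
= 4.76638 / 1 = 4.76638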